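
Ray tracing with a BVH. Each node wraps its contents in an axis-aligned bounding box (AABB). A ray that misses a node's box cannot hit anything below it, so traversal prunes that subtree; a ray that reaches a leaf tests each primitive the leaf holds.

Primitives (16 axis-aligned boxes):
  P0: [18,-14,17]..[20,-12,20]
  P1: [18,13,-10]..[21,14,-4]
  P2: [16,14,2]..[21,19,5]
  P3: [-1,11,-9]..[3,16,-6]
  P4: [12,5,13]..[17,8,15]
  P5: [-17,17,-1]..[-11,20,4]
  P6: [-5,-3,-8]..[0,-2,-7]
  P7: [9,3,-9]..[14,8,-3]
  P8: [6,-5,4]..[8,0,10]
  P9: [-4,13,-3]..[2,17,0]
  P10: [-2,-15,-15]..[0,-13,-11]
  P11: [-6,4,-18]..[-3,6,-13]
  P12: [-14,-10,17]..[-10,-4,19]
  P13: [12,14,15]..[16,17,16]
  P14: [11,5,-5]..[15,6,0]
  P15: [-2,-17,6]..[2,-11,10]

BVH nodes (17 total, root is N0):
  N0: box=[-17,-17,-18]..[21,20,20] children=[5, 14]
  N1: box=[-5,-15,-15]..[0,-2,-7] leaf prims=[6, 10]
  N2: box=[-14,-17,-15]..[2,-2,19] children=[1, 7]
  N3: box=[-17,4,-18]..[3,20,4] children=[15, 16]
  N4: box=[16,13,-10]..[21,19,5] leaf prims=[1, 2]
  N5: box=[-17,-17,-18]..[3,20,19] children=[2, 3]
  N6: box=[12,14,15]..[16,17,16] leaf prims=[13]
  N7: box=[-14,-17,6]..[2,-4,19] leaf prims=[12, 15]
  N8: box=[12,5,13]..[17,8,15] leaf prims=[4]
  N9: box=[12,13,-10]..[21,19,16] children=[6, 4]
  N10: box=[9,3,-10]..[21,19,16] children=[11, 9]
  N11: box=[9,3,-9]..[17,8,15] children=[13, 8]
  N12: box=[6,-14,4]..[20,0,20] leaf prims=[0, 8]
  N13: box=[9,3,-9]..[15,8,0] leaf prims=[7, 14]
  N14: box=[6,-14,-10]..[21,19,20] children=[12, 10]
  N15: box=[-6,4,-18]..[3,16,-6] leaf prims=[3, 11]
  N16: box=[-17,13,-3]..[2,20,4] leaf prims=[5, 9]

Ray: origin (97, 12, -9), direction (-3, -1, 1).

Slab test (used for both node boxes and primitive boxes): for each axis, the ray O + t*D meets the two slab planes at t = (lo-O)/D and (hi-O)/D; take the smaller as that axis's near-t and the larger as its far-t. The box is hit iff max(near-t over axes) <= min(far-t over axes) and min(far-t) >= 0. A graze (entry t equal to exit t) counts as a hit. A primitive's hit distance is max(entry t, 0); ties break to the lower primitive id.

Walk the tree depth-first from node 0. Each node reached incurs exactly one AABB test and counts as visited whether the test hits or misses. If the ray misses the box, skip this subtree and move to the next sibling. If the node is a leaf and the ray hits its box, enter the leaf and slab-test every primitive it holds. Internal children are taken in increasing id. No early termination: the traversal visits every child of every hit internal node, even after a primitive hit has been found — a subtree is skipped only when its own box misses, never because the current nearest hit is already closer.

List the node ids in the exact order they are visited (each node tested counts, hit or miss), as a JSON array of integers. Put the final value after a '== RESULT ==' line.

Walk:
N0 x:[76/3,38] y:[-8,29] z:[-9,29] -> hit [76/3,29], descend [5, 14]
  N5 x:[94/3,38] y:[-8,29] z:[-9,28] -> miss, prune
  N14 x:[76/3,91/3] y:[-7,26] z:[-1,29] -> hit [76/3,26], descend [10, 12]
    N10 x:[76/3,88/3] y:[-7,9] z:[-1,25] -> miss, prune
    N12 x:[77/3,91/3] y:[12,26] z:[13,29] -> hit [77/3,26] leaf, test {P0@t=26, P8(miss)}

order=[0, 5, 14, 10, 12]  |boxes|=5  |leaves|=1  hit=P0

== RESULT ==
[0, 5, 14, 10, 12]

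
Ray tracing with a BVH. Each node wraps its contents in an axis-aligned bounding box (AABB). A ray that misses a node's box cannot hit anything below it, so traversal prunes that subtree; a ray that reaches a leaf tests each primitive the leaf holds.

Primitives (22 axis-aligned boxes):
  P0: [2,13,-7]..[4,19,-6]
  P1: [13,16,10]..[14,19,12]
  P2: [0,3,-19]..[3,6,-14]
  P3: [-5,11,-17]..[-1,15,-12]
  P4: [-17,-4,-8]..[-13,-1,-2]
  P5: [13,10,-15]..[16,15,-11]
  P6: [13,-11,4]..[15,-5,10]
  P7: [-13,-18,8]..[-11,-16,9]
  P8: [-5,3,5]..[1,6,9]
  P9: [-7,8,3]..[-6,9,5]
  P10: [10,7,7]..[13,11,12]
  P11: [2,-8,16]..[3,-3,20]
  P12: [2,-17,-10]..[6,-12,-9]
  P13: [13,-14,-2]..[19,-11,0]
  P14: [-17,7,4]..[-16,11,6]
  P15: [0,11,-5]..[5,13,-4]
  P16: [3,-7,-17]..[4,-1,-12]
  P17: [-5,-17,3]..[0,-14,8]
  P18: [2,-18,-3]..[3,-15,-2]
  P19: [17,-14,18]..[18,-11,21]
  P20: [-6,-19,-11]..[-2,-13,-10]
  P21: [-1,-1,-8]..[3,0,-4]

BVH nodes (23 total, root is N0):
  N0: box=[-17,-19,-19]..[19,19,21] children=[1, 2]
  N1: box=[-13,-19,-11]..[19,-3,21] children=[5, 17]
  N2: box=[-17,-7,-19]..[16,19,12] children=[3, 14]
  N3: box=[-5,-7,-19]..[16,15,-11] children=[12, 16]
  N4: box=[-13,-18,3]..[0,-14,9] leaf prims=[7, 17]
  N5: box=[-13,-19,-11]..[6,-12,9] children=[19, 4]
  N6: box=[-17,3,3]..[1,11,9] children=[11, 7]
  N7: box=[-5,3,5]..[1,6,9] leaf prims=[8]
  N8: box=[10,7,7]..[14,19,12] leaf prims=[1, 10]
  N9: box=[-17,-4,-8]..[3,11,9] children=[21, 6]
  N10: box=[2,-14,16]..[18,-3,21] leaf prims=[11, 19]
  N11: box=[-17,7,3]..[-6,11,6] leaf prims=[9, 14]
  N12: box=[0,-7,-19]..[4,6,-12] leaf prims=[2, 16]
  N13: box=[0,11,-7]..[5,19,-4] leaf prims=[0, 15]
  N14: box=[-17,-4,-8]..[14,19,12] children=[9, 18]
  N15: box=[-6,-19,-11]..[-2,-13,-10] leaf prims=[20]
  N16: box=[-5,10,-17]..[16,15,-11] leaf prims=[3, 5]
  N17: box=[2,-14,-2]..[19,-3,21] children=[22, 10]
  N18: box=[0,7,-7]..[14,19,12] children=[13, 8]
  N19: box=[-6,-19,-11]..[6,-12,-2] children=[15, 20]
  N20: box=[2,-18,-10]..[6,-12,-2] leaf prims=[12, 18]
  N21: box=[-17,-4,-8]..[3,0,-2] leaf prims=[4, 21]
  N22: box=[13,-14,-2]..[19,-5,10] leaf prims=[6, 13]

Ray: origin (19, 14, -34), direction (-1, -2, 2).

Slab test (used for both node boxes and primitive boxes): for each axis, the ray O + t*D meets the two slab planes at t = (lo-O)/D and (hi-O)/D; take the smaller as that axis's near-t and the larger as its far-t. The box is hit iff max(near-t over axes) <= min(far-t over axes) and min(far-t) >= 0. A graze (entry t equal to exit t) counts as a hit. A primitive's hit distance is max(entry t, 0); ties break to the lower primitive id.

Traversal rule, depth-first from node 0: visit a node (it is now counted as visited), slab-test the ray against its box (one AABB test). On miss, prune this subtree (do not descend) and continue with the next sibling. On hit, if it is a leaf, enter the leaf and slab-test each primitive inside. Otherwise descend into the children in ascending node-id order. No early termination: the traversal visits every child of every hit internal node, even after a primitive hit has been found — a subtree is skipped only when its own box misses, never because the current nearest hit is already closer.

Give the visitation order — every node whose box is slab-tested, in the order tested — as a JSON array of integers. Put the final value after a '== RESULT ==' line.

Walk:
N0 x:[0,36] y:[-5/2,33/2] z:[15/2,55/2] -> hit [15/2,33/2], descend [1, 2]
  N1 x:[0,32] y:[17/2,33/2] z:[23/2,55/2] -> hit [23/2,33/2], descend [5, 17]
    N5 x:[13,32] y:[13,33/2] z:[23/2,43/2] -> hit [13,33/2], descend [4, 19]
      N4 x:[19,32] y:[14,16] z:[37/2,43/2] -> miss, prune
      N19 x:[13,25] y:[13,33/2] z:[23/2,16] -> hit [13,16], descend [15, 20]
        N15 x:[21,25] y:[27/2,33/2] z:[23/2,12] -> miss, prune
        N20 x:[13,17] y:[13,16] z:[12,16] -> hit [13,16] leaf, test {P12(miss), P18@t=16}
    N17 x:[0,17] y:[17/2,14] z:[16,55/2] -> miss, prune
  N2 x:[3,36] y:[-5/2,21/2] z:[15/2,23] -> hit [15/2,21/2], descend [3, 14]
    N3 x:[3,24] y:[-1/2,21/2] z:[15/2,23/2] -> hit [15/2,21/2], descend [12, 16]
      N12 x:[15,19] y:[4,21/2] z:[15/2,11] -> miss, prune
      N16 x:[3,24] y:[-1/2,2] z:[17/2,23/2] -> miss, prune
    N14 x:[5,36] y:[-5/2,9] z:[13,23] -> miss, prune

13 AABB tests over nodes [0, 1, 5, 4, 19, 15, 20, 17, 2, 3, 12, 16, 14]; 1 leaf entered; closest P18.

== RESULT ==
[0, 1, 5, 4, 19, 15, 20, 17, 2, 3, 12, 16, 14]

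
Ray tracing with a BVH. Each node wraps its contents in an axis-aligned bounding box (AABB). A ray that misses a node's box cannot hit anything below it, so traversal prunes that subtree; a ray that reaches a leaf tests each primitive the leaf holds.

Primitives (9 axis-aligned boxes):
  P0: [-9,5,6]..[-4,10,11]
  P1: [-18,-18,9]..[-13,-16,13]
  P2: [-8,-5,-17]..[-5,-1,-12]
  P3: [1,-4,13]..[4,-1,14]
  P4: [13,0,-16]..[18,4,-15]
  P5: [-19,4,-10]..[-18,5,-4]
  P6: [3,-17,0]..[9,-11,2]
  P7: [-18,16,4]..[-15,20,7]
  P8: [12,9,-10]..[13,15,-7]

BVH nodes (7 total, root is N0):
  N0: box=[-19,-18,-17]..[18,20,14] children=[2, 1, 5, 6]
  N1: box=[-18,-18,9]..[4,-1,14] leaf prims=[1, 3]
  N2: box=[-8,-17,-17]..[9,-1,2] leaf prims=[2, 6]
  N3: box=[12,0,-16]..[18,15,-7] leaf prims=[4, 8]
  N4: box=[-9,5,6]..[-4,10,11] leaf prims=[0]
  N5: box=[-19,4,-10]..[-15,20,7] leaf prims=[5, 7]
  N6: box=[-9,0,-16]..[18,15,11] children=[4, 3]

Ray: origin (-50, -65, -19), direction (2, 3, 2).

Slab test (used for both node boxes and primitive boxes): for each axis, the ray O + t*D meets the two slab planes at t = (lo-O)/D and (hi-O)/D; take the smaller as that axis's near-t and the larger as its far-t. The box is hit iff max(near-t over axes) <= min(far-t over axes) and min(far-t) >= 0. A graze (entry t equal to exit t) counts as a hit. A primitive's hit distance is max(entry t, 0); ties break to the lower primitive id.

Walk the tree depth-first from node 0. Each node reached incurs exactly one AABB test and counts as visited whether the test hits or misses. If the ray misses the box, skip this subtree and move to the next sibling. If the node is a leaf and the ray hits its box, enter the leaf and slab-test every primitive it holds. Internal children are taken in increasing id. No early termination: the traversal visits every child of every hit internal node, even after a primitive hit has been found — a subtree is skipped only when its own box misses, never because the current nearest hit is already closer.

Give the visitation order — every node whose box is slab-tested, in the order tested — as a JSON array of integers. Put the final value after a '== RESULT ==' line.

Walk:
N0 x:[31/2,34] y:[47/3,85/3] z:[1,33/2] -> hit [47/3,33/2], descend [1, 2, 5, 6]
  N1 x:[16,27] y:[47/3,64/3] z:[14,33/2] -> hit [16,33/2] leaf, test {P1@t=16, P3(miss)}
  N2 x:[21,59/2] y:[16,64/3] z:[1,21/2] -> miss, prune
  N5 x:[31/2,35/2] y:[23,85/3] z:[9/2,13] -> miss, prune
  N6 x:[41/2,34] y:[65/3,80/3] z:[3/2,15] -> miss, prune

5 AABB tests over nodes [0, 1, 2, 5, 6]; 1 leaf entered; closest P1.

== RESULT ==
[0, 1, 2, 5, 6]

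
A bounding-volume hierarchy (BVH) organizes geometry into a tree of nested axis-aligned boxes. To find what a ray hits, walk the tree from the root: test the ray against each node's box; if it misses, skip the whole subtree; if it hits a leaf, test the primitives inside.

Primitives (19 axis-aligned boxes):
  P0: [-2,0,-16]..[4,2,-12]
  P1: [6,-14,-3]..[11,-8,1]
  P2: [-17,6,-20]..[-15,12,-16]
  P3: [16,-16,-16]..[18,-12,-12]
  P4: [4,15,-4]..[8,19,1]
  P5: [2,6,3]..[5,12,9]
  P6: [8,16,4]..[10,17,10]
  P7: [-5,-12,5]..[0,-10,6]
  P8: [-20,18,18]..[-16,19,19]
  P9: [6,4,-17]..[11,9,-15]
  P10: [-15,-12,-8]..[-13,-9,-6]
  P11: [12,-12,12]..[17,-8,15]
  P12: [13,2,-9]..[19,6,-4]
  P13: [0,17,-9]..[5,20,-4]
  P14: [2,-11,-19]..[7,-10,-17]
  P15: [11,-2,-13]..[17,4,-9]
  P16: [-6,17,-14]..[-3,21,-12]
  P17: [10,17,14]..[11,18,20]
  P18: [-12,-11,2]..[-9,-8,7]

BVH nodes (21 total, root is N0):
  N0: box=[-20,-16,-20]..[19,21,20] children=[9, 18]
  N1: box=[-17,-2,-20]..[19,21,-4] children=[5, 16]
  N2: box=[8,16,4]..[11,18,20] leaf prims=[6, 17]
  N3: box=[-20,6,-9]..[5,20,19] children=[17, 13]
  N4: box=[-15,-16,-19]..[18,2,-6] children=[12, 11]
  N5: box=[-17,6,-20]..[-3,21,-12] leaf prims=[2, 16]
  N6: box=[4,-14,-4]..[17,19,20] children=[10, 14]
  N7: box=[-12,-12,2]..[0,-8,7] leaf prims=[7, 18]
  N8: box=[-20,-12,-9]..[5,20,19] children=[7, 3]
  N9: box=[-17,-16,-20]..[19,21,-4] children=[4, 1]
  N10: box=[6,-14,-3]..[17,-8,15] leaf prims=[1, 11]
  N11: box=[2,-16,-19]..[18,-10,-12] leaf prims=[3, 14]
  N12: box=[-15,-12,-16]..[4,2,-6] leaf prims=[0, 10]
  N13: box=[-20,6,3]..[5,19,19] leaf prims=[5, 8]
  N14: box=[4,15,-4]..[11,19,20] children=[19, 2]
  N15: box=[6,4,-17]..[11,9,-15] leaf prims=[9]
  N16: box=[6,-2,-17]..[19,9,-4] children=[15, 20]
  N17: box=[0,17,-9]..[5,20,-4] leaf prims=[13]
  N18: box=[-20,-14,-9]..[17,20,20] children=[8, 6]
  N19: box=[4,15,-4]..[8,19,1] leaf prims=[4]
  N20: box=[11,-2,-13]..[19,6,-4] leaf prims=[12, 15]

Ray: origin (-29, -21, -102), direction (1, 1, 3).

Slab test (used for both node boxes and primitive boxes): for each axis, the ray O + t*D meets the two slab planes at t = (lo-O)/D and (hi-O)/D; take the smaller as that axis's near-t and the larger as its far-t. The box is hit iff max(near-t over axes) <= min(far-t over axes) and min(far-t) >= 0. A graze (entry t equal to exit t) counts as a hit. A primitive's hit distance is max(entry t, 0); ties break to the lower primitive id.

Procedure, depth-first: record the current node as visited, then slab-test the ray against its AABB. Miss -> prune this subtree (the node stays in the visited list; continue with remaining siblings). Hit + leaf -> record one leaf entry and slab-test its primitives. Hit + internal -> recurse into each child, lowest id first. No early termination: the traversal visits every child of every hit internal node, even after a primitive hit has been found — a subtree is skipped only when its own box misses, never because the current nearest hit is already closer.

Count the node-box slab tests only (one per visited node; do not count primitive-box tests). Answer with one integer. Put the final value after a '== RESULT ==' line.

Walk:
N0 x:[9,48] y:[5,42] z:[82/3,122/3] -> hit [82/3,122/3], descend [9, 18]
  N9 x:[12,48] y:[5,42] z:[82/3,98/3] -> hit [82/3,98/3], descend [1, 4]
    N1 x:[12,48] y:[19,42] z:[82/3,98/3] -> hit [82/3,98/3], descend [5, 16]
      N5 x:[12,26] y:[27,42] z:[82/3,30] -> miss, prune
      N16 x:[35,48] y:[19,30] z:[85/3,98/3] -> miss, prune
    N4 x:[14,47] y:[5,23] z:[83/3,32] -> miss, prune
  N18 x:[9,46] y:[7,41] z:[31,122/3] -> hit [31,122/3], descend [6, 8]
    N6 x:[33,46] y:[7,40] z:[98/3,122/3] -> hit [33,40], descend [10, 14]
      N10 x:[35,46] y:[7,13] z:[33,39] -> miss, prune
      N14 x:[33,40] y:[36,40] z:[98/3,122/3] -> hit [36,40], descend [2, 19]
        N2 x:[37,40] y:[37,39] z:[106/3,122/3] -> hit [37,39] leaf, test {P6@t=37, P17@t=39}
        N19 x:[33,37] y:[36,40] z:[98/3,103/3] -> miss, prune
    N8 x:[9,34] y:[9,41] z:[31,121/3] -> hit [31,34], descend [3, 7]
      N3 x:[9,34] y:[27,41] z:[31,121/3] -> hit [31,34], descend [13, 17]
        N13 x:[9,34] y:[27,40] z:[35,121/3] -> miss, prune
        N17 x:[29,34] y:[38,41] z:[31,98/3] -> miss, prune
      N7 x:[17,29] y:[9,13] z:[104/3,109/3] -> miss, prune

17 AABB tests over nodes [0, 9, 1, 5, 16, 4, 18, 6, 10, 14, 2, 19, 8, 3, 13, 17, 7]; 1 leaf entered; closest P6.

== RESULT ==
17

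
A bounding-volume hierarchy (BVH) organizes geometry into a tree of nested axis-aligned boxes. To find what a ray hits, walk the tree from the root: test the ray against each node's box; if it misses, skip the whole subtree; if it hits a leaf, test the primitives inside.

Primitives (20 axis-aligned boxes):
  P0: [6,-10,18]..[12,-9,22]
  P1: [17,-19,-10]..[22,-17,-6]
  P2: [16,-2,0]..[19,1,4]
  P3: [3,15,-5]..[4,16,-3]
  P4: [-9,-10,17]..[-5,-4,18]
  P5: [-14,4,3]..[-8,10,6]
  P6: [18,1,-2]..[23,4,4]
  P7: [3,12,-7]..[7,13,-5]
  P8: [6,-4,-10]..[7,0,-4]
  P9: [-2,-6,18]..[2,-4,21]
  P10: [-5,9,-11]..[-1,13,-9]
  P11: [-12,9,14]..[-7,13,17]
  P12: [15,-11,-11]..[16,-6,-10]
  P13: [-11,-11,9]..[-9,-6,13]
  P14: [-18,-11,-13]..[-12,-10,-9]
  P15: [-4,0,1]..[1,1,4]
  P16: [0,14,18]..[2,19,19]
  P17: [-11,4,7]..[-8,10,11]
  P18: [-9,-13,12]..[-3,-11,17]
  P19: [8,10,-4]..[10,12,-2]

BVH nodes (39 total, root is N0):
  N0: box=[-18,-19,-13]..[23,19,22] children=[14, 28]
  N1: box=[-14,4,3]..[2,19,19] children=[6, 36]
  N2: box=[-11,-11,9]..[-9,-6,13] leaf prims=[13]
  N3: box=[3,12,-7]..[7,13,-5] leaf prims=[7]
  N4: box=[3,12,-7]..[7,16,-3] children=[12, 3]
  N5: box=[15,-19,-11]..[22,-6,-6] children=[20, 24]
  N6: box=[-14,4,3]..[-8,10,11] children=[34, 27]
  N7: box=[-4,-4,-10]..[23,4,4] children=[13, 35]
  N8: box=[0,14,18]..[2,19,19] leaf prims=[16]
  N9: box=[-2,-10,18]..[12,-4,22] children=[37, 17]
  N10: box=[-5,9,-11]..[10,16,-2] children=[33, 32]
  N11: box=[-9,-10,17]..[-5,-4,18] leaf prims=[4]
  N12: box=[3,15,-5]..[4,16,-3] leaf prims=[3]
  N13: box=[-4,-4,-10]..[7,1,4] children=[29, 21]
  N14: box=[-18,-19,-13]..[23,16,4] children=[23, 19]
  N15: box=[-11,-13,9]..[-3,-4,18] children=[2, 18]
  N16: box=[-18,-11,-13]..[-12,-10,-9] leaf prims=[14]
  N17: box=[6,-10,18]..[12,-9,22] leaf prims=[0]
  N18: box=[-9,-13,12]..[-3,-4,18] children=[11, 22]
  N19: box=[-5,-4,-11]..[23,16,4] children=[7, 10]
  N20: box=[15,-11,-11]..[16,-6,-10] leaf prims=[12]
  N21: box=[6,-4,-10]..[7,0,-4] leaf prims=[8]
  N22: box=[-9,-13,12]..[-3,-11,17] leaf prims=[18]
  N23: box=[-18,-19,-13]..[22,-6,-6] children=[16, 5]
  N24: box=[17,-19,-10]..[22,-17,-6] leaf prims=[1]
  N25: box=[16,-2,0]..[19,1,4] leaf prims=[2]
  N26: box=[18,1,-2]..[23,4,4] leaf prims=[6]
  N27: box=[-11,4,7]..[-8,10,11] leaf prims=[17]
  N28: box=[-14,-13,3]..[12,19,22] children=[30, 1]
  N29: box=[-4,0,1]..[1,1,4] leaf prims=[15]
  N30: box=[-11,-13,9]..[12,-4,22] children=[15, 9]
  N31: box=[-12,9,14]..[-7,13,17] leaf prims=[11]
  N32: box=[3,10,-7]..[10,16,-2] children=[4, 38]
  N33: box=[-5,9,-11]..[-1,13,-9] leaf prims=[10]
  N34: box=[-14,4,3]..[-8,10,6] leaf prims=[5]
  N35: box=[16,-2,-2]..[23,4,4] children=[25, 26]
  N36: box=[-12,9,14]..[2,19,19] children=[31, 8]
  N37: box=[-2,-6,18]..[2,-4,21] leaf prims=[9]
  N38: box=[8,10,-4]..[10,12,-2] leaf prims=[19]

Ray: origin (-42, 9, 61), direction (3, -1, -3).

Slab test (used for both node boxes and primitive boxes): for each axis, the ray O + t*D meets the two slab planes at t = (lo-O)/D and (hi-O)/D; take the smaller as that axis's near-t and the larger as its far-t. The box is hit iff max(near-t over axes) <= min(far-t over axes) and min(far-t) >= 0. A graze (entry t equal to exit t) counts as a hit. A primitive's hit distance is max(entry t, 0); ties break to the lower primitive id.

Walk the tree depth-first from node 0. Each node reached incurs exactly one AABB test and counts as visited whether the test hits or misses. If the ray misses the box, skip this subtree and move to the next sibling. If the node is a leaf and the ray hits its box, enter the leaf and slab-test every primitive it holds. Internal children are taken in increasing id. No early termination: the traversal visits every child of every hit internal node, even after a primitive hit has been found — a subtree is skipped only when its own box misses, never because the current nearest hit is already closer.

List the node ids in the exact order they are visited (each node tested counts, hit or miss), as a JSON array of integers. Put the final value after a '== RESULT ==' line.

Walk:
N0 x:[8,65/3] y:[-10,28] z:[13,74/3] -> hit [13,65/3], descend [14, 28]
  N14 x:[8,65/3] y:[-7,28] z:[19,74/3] -> hit [19,65/3], descend [19, 23]
    N19 x:[37/3,65/3] y:[-7,13] z:[19,24] -> miss, prune
    N23 x:[8,64/3] y:[15,28] z:[67/3,74/3] -> miss, prune
  N28 x:[28/3,18] y:[-10,22] z:[13,58/3] -> hit [13,18], descend [1, 30]
    N1 x:[28/3,44/3] y:[-10,5] z:[14,58/3] -> miss, prune
    N30 x:[31/3,18] y:[13,22] z:[13,52/3] -> hit [13,52/3], descend [9, 15]
      N9 x:[40/3,18] y:[13,19] z:[13,43/3] -> hit [40/3,43/3], descend [17, 37]
        N17 x:[16,18] y:[18,19] z:[13,43/3] -> miss, prune
        N37 x:[40/3,44/3] y:[13,15] z:[40/3,43/3] -> hit [40/3,43/3] leaf, test {P9@t=40/3}
      N15 x:[31/3,13] y:[13,22] z:[43/3,52/3] -> miss, prune

order=[0, 14, 19, 23, 28, 1, 30, 9, 17, 37, 15]  |boxes|=11  |leaves|=1  hit=P9

== RESULT ==
[0, 14, 19, 23, 28, 1, 30, 9, 17, 37, 15]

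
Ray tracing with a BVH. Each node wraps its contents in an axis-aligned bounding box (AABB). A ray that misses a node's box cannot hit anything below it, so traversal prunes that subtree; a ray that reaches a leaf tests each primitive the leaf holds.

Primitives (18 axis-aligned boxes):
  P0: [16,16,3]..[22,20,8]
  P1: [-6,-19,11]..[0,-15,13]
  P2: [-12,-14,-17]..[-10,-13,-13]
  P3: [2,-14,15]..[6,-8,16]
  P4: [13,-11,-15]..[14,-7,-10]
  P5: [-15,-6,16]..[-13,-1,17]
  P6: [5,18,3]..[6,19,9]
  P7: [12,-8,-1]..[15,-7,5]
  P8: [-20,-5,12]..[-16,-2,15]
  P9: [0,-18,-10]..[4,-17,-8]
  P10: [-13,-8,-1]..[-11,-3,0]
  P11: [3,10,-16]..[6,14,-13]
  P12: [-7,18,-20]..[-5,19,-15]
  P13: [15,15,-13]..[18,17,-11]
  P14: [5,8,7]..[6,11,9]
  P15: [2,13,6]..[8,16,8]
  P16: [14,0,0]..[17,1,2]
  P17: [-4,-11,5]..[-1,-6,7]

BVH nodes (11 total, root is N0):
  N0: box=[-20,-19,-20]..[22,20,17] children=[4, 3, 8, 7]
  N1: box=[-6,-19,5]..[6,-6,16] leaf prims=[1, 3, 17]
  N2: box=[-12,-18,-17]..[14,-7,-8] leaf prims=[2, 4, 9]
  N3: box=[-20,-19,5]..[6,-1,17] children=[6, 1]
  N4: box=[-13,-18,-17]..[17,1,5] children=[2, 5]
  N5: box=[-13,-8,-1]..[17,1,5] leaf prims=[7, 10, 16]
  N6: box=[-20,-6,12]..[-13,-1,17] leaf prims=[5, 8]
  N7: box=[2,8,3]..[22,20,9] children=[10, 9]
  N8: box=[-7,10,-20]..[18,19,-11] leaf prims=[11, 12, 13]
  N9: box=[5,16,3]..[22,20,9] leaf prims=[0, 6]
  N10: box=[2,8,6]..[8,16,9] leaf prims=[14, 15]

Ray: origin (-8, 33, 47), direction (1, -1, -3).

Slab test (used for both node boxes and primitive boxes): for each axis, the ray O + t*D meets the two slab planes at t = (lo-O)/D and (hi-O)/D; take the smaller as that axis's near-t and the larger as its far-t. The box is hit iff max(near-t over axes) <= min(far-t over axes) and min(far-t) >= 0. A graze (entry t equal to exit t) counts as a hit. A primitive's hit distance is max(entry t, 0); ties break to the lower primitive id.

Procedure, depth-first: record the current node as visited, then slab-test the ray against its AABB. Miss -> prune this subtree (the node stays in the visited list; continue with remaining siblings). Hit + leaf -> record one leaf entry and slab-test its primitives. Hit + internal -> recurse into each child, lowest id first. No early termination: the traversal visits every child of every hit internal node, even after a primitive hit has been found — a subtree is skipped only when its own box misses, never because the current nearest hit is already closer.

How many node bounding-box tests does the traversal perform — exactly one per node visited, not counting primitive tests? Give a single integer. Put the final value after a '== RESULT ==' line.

Trace the traversal:
N0 x:[-12,30] y:[13,52] z:[10,67/3] -> hit [13,67/3], descend [3, 4, 7, 8]
  N3 x:[-12,14] y:[34,52] z:[10,14] -> miss, prune
  N4 x:[-5,25] y:[32,51] z:[14,64/3] -> miss, prune
  N7 x:[10,30] y:[13,25] z:[38/3,44/3] -> hit [13,44/3], descend [9, 10]
    N9 x:[13,30] y:[13,17] z:[38/3,44/3] -> hit [13,44/3] leaf, test {P0(miss), P6@t=14}
    N10 x:[10,16] y:[17,25] z:[38/3,41/3] -> miss, prune
  N8 x:[1,26] y:[14,23] z:[58/3,67/3] -> hit [58/3,67/3] leaf, test {P11(miss), P12(miss), P13(miss)}

Summary -> nodes [0, 3, 4, 7, 9, 10, 8]; box-tests=7; leaf-entries=2; first=P6

== RESULT ==
7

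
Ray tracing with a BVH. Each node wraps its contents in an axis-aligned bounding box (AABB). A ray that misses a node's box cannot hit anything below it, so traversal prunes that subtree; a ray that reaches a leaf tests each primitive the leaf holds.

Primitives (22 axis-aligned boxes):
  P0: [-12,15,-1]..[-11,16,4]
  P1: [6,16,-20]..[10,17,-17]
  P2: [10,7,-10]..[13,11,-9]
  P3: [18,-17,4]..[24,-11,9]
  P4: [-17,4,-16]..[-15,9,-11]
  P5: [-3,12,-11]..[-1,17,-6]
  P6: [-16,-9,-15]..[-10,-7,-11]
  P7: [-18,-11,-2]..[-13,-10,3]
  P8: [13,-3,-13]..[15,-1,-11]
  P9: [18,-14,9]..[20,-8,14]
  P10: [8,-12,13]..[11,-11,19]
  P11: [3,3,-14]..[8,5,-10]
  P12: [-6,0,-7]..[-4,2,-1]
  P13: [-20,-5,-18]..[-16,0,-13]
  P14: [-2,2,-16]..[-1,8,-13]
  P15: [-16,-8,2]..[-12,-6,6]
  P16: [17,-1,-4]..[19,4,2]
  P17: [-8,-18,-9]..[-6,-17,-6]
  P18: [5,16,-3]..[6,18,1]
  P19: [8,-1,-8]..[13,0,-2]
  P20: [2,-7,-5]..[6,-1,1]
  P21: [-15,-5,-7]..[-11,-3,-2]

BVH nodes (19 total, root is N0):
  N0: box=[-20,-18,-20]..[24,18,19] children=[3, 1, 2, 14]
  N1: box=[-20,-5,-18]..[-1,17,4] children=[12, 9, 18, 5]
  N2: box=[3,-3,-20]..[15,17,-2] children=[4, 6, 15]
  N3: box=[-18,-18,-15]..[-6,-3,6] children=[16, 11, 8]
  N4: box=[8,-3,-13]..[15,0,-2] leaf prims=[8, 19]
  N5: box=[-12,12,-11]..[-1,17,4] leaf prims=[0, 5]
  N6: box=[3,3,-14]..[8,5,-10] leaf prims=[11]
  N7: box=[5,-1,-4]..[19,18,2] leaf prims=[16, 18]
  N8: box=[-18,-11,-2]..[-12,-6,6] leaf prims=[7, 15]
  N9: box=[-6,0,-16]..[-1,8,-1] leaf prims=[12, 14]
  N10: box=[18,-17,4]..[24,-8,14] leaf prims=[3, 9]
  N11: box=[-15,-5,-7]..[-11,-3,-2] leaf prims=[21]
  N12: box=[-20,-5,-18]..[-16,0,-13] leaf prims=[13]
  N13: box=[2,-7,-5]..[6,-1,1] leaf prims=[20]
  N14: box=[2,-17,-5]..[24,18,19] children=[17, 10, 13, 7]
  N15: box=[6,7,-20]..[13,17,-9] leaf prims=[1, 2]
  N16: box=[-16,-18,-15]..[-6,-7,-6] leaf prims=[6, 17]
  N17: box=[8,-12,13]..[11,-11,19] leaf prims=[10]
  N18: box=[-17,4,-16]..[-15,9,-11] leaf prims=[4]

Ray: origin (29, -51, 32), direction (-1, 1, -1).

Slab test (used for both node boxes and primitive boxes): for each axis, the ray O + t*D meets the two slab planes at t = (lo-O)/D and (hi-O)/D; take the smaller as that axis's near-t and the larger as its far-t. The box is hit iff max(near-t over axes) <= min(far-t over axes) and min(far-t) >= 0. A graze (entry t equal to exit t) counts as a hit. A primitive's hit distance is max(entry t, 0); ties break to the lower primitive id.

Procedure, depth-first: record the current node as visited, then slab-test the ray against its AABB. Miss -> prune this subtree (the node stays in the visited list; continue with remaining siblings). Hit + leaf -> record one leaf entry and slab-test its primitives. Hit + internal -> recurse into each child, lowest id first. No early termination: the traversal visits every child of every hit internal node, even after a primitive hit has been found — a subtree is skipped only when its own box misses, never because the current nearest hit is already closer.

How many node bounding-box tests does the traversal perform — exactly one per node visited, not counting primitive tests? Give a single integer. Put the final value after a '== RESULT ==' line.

Trace the traversal:
N0 x:[5,49] y:[33,69] z:[13,52] -> hit [33,49], descend [1, 2, 3, 14]
  N1 x:[30,49] y:[46,68] z:[28,50] -> hit [46,49], descend [5, 9, 12, 18]
    N5 x:[30,41] y:[63,68] z:[28,43] -> miss, prune
    N9 x:[30,35] y:[51,59] z:[33,48] -> miss, prune
    N12 x:[45,49] y:[46,51] z:[45,50] -> hit [46,49] leaf, test {P13@t=46}
    N18 x:[44,46] y:[55,60] z:[43,48] -> miss, prune
  N2 x:[14,26] y:[48,68] z:[34,52] -> miss, prune
  N3 x:[35,47] y:[33,48] z:[26,47] -> hit [35,47], descend [8, 11, 16]
    N8 x:[41,47] y:[40,45] z:[26,34] -> miss, prune
    N11 x:[40,44] y:[46,48] z:[34,39] -> miss, prune
    N16 x:[35,45] y:[33,44] z:[38,47] -> hit [38,44] leaf, test {P6@t=43, P17(miss)}
  N14 x:[5,27] y:[34,69] z:[13,37] -> miss, prune

Summary -> nodes [0, 1, 5, 9, 12, 18, 2, 3, 8, 11, 16, 14]; box-tests=12; leaf-entries=2; first=P6

== RESULT ==
12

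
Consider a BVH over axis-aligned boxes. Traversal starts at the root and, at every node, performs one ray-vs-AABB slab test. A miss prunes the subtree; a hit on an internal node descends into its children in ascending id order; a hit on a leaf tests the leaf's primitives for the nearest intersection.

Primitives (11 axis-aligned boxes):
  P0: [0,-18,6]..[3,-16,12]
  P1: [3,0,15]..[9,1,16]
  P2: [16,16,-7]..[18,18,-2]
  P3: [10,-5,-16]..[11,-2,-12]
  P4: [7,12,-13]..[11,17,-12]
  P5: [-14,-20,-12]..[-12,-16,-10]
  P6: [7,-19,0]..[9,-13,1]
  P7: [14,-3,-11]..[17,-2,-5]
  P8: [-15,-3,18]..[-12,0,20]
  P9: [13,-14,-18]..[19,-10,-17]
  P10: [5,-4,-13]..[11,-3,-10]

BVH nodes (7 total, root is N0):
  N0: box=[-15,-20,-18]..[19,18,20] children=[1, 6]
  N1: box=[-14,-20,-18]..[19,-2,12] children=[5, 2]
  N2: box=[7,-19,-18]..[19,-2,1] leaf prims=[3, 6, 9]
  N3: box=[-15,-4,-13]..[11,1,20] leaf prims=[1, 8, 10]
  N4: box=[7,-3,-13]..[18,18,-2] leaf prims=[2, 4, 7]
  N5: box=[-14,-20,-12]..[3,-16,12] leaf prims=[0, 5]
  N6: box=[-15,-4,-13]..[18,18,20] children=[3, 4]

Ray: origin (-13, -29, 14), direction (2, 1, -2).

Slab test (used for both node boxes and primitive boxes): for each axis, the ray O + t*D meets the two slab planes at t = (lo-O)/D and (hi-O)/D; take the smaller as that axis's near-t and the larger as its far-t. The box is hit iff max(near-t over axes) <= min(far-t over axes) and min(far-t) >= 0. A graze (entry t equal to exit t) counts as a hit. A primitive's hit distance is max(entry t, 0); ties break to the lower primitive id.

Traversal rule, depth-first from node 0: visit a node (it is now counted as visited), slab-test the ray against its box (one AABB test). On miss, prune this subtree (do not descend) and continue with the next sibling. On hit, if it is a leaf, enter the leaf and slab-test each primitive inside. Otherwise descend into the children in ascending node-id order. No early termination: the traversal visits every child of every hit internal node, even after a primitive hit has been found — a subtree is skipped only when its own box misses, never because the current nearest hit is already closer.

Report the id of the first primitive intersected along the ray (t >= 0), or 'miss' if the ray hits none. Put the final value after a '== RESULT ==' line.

Trace the traversal:
N0 x:[-1,16] y:[9,47] z:[-3,16] -> hit [9,16], descend [1, 6]
  N1 x:[-1/2,16] y:[9,27] z:[1,16] -> hit [9,16], descend [2, 5]
    N2 x:[10,16] y:[10,27] z:[13/2,16] -> hit [10,16] leaf, test {P3(miss), P6(miss), P9@t=31/2}
    N5 x:[-1/2,8] y:[9,13] z:[1,13] -> miss, prune
  N6 x:[-1,31/2] y:[25,47] z:[-3,27/2] -> miss, prune

order=[0, 1, 2, 5, 6]  |boxes|=5  |leaves|=1  hit=P9

== RESULT ==
9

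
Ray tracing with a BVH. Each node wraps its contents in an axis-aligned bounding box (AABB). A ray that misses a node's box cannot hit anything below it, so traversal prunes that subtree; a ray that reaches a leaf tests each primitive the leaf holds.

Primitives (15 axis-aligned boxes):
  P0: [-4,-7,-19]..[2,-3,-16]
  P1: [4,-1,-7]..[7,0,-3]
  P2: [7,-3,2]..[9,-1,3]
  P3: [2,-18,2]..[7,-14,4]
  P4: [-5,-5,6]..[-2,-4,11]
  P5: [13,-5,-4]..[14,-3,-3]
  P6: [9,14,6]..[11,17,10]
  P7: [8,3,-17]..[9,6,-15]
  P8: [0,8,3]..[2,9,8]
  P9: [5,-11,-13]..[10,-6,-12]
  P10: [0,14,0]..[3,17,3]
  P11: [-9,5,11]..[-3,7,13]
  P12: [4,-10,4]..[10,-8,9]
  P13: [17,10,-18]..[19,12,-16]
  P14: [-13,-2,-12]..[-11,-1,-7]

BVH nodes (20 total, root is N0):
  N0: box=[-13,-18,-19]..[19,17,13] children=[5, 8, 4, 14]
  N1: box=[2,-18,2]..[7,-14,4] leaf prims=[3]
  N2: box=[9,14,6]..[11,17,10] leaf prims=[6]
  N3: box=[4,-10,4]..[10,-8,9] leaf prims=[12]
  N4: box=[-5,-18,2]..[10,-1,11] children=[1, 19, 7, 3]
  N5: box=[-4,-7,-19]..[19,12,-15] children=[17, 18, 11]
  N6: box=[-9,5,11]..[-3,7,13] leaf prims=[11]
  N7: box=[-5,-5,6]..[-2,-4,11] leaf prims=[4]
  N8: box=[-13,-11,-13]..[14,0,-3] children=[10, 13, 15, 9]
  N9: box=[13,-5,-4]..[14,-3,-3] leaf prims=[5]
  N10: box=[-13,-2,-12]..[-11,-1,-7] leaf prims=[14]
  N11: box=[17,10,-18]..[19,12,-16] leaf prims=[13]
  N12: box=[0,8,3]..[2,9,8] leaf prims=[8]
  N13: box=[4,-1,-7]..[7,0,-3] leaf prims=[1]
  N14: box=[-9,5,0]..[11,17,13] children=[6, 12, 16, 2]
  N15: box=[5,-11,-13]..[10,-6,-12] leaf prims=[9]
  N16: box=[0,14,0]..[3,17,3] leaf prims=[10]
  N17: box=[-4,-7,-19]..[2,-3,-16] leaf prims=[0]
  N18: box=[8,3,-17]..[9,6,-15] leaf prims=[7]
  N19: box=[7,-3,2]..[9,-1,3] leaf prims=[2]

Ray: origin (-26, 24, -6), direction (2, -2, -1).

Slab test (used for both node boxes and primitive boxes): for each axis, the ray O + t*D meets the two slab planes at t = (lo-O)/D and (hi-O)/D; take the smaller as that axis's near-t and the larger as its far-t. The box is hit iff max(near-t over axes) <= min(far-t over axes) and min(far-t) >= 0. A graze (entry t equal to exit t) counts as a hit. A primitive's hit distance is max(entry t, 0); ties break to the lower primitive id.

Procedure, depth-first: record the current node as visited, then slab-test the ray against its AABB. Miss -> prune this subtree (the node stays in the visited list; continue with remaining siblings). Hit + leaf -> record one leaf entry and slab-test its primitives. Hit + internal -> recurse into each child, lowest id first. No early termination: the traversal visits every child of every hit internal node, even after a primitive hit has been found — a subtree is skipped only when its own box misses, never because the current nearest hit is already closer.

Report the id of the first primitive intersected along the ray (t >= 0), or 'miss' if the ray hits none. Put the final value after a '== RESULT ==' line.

Walk:
N0 x:[13/2,45/2] y:[7/2,21] z:[-19,13] -> hit [13/2,13], descend [4, 5, 8, 14]
  N4 x:[21/2,18] y:[25/2,21] z:[-17,-8] -> miss, prune
  N5 x:[11,45/2] y:[6,31/2] z:[9,13] -> hit [11,13], descend [11, 17, 18]
    N11 x:[43/2,45/2] y:[6,7] z:[10,12] -> miss, prune
    N17 x:[11,14] y:[27/2,31/2] z:[10,13] -> miss, prune
    N18 x:[17,35/2] y:[9,21/2] z:[9,11] -> miss, prune
  N8 x:[13/2,20] y:[12,35/2] z:[-3,7] -> miss, prune
  N14 x:[17/2,37/2] y:[7/2,19/2] z:[-19,-6] -> miss, prune

order=[0, 4, 5, 11, 17, 18, 8, 14]  |boxes|=8  |leaves|=0  hit=miss

== RESULT ==
miss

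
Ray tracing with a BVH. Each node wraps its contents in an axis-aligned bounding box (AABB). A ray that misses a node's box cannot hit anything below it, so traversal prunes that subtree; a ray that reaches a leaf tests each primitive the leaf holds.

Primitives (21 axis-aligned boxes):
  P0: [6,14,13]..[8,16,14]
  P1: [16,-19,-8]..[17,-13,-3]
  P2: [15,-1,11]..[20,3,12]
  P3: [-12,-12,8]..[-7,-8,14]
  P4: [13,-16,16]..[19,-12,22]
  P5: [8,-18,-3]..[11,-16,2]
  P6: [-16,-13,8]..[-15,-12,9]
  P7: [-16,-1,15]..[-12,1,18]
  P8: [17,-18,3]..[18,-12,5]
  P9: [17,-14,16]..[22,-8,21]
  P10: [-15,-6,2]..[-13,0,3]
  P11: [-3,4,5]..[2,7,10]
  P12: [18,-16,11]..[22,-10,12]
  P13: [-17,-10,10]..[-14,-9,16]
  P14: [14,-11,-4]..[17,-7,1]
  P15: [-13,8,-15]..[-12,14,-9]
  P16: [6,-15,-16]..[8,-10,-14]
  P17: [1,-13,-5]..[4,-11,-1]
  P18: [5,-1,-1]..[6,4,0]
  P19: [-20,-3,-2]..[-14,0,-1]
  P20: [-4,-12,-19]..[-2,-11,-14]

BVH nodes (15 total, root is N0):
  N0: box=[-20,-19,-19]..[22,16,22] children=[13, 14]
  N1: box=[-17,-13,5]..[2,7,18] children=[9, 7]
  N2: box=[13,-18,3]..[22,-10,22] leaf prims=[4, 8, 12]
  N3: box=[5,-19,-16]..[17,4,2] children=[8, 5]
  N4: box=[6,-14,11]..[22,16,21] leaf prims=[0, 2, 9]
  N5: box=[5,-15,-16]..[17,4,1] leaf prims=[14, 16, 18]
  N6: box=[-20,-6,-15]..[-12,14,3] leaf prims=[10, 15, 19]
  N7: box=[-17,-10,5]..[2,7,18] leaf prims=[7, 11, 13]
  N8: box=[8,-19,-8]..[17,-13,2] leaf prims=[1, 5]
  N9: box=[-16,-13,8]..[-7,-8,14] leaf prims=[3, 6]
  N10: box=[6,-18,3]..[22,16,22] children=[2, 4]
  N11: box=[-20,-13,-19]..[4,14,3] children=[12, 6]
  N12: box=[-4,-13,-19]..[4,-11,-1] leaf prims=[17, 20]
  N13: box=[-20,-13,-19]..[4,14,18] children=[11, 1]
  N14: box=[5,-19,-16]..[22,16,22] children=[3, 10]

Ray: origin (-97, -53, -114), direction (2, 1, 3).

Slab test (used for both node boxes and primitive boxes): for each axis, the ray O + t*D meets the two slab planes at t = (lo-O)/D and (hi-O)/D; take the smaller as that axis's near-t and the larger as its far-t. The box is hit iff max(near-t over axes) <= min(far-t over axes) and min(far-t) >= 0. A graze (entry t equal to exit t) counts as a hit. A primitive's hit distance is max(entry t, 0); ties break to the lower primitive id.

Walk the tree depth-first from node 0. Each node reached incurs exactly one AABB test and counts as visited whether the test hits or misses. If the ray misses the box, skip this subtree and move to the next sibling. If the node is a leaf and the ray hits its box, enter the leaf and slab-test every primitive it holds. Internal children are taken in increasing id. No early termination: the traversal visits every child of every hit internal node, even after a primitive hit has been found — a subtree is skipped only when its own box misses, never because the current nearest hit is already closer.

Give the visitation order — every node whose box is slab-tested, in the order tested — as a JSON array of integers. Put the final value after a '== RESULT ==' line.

Walk:
N0 x:[77/2,119/2] y:[34,69] z:[95/3,136/3] -> hit [77/2,136/3], descend [13, 14]
  N13 x:[77/2,101/2] y:[40,67] z:[95/3,44] -> hit [40,44], descend [1, 11]
    N1 x:[40,99/2] y:[40,60] z:[119/3,44] -> hit [40,44], descend [7, 9]
      N7 x:[40,99/2] y:[43,60] z:[119/3,44] -> hit [43,44] leaf, test {P7(miss), P11(miss), P13(miss)}
      N9 x:[81/2,45] y:[40,45] z:[122/3,128/3] -> hit [122/3,128/3] leaf, test {P3@t=85/2, P6@t=122/3}
    N11 x:[77/2,101/2] y:[40,67] z:[95/3,39] -> miss, prune
  N14 x:[51,119/2] y:[34,69] z:[98/3,136/3] -> miss, prune

Summary -> nodes [0, 13, 1, 7, 9, 11, 14]; box-tests=7; leaf-entries=2; first=P6

== RESULT ==
[0, 13, 1, 7, 9, 11, 14]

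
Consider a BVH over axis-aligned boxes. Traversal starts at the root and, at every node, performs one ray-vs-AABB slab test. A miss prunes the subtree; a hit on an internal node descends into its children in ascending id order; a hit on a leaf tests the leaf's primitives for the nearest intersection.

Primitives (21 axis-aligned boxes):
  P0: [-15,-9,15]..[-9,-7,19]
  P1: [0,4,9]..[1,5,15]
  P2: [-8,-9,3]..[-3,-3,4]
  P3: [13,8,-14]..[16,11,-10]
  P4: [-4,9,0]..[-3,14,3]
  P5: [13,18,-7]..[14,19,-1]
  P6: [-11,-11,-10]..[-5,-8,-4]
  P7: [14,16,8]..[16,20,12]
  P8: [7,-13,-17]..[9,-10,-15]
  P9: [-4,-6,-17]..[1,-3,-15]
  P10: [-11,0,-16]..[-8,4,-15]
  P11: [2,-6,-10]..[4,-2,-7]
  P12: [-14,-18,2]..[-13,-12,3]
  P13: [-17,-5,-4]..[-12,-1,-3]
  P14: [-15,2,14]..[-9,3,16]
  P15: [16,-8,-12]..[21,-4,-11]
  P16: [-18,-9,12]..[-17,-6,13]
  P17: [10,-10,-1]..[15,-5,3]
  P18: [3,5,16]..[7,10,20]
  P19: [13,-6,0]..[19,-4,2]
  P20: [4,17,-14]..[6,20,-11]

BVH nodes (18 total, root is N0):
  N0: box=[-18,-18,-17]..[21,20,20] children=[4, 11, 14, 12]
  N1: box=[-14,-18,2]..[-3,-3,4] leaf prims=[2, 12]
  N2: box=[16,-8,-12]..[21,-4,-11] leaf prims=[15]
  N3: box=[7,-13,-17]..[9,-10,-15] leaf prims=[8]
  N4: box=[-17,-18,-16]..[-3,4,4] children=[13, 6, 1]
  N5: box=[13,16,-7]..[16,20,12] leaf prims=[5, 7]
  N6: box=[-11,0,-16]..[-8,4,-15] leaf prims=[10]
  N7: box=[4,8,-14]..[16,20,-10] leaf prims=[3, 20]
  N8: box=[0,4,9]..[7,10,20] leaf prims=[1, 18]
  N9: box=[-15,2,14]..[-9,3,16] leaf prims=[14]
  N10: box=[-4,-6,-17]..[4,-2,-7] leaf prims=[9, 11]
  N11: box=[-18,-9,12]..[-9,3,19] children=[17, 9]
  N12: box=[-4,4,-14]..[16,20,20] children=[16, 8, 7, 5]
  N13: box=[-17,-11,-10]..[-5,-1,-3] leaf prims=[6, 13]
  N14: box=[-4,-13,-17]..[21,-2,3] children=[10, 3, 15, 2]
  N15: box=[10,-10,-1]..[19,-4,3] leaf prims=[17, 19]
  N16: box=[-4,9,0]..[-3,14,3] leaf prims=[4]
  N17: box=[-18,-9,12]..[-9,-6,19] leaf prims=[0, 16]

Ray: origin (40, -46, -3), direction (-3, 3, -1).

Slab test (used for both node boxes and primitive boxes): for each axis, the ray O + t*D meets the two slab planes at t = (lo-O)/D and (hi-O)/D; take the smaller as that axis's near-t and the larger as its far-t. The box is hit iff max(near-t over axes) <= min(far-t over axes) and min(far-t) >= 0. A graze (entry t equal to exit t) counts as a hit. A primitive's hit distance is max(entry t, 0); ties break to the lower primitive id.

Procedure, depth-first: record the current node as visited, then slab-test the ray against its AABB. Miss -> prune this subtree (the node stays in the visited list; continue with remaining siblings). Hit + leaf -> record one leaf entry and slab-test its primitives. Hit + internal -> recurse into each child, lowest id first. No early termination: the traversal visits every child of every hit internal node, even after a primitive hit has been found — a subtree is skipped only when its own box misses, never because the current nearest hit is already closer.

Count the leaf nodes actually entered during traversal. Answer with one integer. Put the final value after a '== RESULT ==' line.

Walk:
N0 x:[19/3,58/3] y:[28/3,22] z:[-23,14] -> hit [28/3,14], descend [4, 11, 12, 14]
  N4 x:[43/3,19] y:[28/3,50/3] z:[-7,13] -> miss, prune
  N11 x:[49/3,58/3] y:[37/3,49/3] z:[-22,-15] -> miss, prune
  N12 x:[8,44/3] y:[50/3,22] z:[-23,11] -> miss, prune
  N14 x:[19/3,44/3] y:[11,44/3] z:[-6,14] -> hit [11,14], descend [2, 3, 10, 15]
    N2 x:[19/3,8] y:[38/3,14] z:[8,9] -> miss, prune
    N3 x:[31/3,11] y:[11,12] z:[12,14] -> miss, prune
    N10 x:[12,44/3] y:[40/3,44/3] z:[4,14] -> hit [40/3,14] leaf, test {P9@t=40/3, P11(miss)}
    N15 x:[7,10] y:[12,14] z:[-6,-2] -> miss, prune

Summary -> nodes [0, 4, 11, 12, 14, 2, 3, 10, 15]; box-tests=9; leaf-entries=1; first=P9

== RESULT ==
1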